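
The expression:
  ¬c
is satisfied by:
  {c: False}


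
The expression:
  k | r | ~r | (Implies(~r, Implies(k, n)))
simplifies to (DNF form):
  True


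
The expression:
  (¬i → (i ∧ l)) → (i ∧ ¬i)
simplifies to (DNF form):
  ¬i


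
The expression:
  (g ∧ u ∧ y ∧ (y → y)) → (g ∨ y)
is always true.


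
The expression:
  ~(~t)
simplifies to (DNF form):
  t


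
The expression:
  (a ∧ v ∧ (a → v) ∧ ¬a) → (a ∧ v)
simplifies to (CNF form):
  True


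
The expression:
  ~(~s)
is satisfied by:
  {s: True}


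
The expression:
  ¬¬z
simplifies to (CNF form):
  z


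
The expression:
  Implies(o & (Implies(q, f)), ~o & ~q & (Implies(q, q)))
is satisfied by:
  {q: True, o: False, f: False}
  {q: False, o: False, f: False}
  {f: True, q: True, o: False}
  {f: True, q: False, o: False}
  {o: True, q: True, f: False}


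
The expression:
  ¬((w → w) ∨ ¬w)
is never true.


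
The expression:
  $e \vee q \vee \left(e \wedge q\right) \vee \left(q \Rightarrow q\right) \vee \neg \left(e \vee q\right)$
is always true.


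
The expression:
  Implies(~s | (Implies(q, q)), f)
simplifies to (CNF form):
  f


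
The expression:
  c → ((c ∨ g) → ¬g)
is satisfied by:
  {g: False, c: False}
  {c: True, g: False}
  {g: True, c: False}


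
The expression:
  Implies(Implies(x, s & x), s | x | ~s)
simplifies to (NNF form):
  True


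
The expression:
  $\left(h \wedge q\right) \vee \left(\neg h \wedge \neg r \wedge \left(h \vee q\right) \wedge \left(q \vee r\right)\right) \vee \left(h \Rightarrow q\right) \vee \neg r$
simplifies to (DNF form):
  $q \vee \neg h \vee \neg r$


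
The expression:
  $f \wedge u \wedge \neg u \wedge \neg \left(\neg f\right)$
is never true.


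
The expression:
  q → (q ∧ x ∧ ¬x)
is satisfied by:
  {q: False}


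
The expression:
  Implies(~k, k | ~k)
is always true.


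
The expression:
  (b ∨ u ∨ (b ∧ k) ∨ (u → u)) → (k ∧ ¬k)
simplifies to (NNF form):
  False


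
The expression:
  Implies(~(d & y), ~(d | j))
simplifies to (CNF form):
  (d | ~d) & (d | ~j) & (y | ~d) & (y | ~j)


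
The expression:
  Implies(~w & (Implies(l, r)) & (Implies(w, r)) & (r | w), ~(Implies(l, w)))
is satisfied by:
  {l: True, w: True, r: False}
  {l: True, w: False, r: False}
  {w: True, l: False, r: False}
  {l: False, w: False, r: False}
  {r: True, l: True, w: True}
  {r: True, l: True, w: False}
  {r: True, w: True, l: False}


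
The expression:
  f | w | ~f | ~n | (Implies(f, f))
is always true.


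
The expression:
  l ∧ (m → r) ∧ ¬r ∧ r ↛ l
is never true.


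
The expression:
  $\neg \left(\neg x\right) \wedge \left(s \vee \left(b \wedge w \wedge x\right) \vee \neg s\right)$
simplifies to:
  $x$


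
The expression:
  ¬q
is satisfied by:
  {q: False}


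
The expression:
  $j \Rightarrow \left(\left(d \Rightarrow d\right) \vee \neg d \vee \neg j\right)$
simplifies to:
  $\text{True}$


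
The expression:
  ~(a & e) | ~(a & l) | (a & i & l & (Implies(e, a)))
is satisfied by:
  {i: True, l: False, e: False, a: False}
  {i: False, l: False, e: False, a: False}
  {i: True, a: True, l: False, e: False}
  {a: True, i: False, l: False, e: False}
  {i: True, e: True, a: False, l: False}
  {e: True, a: False, l: False, i: False}
  {i: True, a: True, e: True, l: False}
  {a: True, e: True, i: False, l: False}
  {i: True, l: True, a: False, e: False}
  {l: True, a: False, e: False, i: False}
  {i: True, a: True, l: True, e: False}
  {a: True, l: True, i: False, e: False}
  {i: True, e: True, l: True, a: False}
  {e: True, l: True, a: False, i: False}
  {i: True, a: True, e: True, l: True}


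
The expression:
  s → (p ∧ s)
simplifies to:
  p ∨ ¬s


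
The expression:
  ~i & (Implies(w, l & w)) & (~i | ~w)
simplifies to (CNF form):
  ~i & (l | ~w)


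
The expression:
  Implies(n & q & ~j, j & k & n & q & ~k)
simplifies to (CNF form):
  j | ~n | ~q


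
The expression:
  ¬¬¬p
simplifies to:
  ¬p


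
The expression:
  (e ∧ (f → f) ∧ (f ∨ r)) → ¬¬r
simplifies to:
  r ∨ ¬e ∨ ¬f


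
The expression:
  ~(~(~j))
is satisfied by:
  {j: False}


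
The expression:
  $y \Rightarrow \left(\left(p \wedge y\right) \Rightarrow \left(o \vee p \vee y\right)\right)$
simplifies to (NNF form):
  $\text{True}$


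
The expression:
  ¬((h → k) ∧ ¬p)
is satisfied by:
  {p: True, h: True, k: False}
  {p: True, k: False, h: False}
  {p: True, h: True, k: True}
  {p: True, k: True, h: False}
  {h: True, k: False, p: False}


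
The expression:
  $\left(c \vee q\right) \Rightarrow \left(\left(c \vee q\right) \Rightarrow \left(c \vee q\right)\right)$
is always true.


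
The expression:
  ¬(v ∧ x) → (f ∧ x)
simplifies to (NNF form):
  x ∧ (f ∨ v)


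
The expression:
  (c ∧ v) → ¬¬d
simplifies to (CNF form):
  d ∨ ¬c ∨ ¬v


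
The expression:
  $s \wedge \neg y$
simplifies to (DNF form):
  $s \wedge \neg y$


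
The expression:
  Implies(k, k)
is always true.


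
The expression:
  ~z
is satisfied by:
  {z: False}


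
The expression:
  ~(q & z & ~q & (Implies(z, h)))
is always true.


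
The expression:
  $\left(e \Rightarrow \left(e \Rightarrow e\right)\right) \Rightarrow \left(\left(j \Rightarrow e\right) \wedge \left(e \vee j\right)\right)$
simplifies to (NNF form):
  $e$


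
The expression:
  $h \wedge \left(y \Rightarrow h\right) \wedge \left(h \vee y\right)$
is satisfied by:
  {h: True}


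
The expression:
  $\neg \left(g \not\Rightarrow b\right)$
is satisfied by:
  {b: True, g: False}
  {g: False, b: False}
  {g: True, b: True}


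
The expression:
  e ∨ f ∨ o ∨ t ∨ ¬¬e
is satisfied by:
  {t: True, e: True, f: True, o: True}
  {t: True, e: True, f: True, o: False}
  {t: True, e: True, o: True, f: False}
  {t: True, e: True, o: False, f: False}
  {t: True, f: True, o: True, e: False}
  {t: True, f: True, o: False, e: False}
  {t: True, f: False, o: True, e: False}
  {t: True, f: False, o: False, e: False}
  {e: True, f: True, o: True, t: False}
  {e: True, f: True, o: False, t: False}
  {e: True, o: True, f: False, t: False}
  {e: True, o: False, f: False, t: False}
  {f: True, o: True, e: False, t: False}
  {f: True, e: False, o: False, t: False}
  {o: True, e: False, f: False, t: False}


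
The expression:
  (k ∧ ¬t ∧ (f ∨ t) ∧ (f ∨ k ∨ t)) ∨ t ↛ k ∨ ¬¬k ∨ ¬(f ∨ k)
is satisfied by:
  {t: True, k: True, f: False}
  {t: True, k: False, f: False}
  {k: True, t: False, f: False}
  {t: False, k: False, f: False}
  {f: True, t: True, k: True}
  {f: True, t: True, k: False}
  {f: True, k: True, t: False}


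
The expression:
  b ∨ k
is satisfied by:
  {b: True, k: True}
  {b: True, k: False}
  {k: True, b: False}


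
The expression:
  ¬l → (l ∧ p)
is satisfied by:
  {l: True}


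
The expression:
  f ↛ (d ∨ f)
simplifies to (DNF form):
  False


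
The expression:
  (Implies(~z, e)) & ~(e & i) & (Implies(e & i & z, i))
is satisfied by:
  {z: True, e: False, i: False}
  {i: True, z: True, e: False}
  {z: True, e: True, i: False}
  {e: True, i: False, z: False}


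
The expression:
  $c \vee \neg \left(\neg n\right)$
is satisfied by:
  {n: True, c: True}
  {n: True, c: False}
  {c: True, n: False}


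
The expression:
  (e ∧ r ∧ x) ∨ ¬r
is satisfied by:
  {x: True, e: True, r: False}
  {x: True, e: False, r: False}
  {e: True, x: False, r: False}
  {x: False, e: False, r: False}
  {r: True, x: True, e: True}


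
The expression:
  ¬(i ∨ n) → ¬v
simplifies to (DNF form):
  i ∨ n ∨ ¬v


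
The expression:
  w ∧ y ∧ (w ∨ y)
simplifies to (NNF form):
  w ∧ y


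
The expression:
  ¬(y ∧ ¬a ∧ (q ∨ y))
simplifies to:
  a ∨ ¬y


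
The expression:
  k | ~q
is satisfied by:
  {k: True, q: False}
  {q: False, k: False}
  {q: True, k: True}


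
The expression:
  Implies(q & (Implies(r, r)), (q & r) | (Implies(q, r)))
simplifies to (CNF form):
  r | ~q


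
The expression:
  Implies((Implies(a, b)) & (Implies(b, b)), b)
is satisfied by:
  {a: True, b: True}
  {a: True, b: False}
  {b: True, a: False}


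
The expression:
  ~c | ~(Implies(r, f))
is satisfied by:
  {r: True, c: False, f: False}
  {r: False, c: False, f: False}
  {f: True, r: True, c: False}
  {f: True, r: False, c: False}
  {c: True, r: True, f: False}


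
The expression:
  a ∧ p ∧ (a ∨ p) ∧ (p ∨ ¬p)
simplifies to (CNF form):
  a ∧ p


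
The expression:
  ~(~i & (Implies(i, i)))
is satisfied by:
  {i: True}


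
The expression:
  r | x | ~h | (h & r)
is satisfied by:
  {r: True, x: True, h: False}
  {r: True, h: False, x: False}
  {x: True, h: False, r: False}
  {x: False, h: False, r: False}
  {r: True, x: True, h: True}
  {r: True, h: True, x: False}
  {x: True, h: True, r: False}


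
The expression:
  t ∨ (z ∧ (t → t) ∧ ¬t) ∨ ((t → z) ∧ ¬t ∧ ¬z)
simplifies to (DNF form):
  True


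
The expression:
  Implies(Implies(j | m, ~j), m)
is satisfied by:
  {m: True, j: True}
  {m: True, j: False}
  {j: True, m: False}


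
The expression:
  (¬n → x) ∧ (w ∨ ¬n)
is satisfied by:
  {w: True, x: True, n: False}
  {x: True, n: False, w: False}
  {n: True, w: True, x: True}
  {n: True, w: True, x: False}


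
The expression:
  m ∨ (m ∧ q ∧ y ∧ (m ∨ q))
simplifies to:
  m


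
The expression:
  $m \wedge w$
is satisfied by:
  {m: True, w: True}


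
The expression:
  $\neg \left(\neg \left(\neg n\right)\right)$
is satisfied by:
  {n: False}


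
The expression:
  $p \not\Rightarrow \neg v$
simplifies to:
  $p \wedge v$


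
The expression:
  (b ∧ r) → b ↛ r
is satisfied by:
  {b: False, r: False}
  {r: True, b: False}
  {b: True, r: False}


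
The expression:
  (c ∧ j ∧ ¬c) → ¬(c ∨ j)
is always true.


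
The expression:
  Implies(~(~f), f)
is always true.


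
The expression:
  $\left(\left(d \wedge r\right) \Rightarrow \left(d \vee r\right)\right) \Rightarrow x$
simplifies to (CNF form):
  $x$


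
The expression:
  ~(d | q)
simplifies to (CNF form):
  ~d & ~q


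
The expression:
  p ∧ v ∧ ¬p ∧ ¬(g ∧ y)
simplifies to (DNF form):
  False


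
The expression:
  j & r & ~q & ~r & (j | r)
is never true.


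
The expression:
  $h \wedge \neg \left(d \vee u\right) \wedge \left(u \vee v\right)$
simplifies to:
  $h \wedge v \wedge \neg d \wedge \neg u$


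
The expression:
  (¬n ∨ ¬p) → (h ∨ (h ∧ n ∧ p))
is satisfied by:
  {h: True, p: True, n: True}
  {h: True, p: True, n: False}
  {h: True, n: True, p: False}
  {h: True, n: False, p: False}
  {p: True, n: True, h: False}


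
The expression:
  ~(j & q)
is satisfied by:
  {q: False, j: False}
  {j: True, q: False}
  {q: True, j: False}


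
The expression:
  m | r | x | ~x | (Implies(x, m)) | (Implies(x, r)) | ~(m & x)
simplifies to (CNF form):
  True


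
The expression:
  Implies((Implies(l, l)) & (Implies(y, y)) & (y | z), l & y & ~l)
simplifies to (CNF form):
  ~y & ~z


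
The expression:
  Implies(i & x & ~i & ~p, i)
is always true.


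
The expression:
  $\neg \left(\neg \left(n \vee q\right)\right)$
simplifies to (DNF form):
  $n \vee q$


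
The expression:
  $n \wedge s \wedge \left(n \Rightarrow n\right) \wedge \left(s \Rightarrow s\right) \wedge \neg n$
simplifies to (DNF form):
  $\text{False}$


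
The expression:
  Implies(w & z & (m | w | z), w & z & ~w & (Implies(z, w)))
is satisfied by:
  {w: False, z: False}
  {z: True, w: False}
  {w: True, z: False}


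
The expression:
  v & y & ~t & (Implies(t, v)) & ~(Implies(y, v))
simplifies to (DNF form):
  False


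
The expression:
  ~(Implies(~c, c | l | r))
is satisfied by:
  {r: False, l: False, c: False}


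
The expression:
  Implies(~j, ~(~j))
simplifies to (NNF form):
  j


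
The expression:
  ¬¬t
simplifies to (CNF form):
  t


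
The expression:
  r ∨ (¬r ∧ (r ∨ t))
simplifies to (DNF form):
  r ∨ t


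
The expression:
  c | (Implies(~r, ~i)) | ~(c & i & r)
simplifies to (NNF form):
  True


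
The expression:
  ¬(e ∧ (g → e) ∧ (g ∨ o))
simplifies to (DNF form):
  (¬g ∧ ¬o) ∨ ¬e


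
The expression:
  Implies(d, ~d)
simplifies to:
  ~d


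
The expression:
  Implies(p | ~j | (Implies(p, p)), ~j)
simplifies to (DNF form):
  ~j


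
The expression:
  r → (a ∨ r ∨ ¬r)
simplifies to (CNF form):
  True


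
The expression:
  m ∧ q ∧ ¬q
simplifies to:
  False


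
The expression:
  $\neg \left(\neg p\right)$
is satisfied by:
  {p: True}


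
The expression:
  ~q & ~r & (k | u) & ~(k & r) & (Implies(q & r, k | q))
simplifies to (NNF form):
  ~q & ~r & (k | u)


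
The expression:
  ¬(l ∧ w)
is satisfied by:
  {l: False, w: False}
  {w: True, l: False}
  {l: True, w: False}


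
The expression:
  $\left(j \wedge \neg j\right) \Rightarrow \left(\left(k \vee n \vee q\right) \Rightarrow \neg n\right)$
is always true.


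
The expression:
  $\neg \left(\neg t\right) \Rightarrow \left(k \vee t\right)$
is always true.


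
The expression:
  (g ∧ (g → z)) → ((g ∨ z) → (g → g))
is always true.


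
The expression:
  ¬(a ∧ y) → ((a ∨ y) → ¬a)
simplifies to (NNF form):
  y ∨ ¬a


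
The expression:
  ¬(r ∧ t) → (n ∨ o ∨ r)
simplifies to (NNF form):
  n ∨ o ∨ r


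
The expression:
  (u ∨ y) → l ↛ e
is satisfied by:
  {l: True, e: False, u: False, y: False}
  {l: False, e: False, u: False, y: False}
  {y: True, l: True, e: False, u: False}
  {l: True, u: True, y: False, e: False}
  {y: True, l: True, u: True, e: False}
  {l: True, e: True, y: False, u: False}
  {e: True, y: False, u: False, l: False}


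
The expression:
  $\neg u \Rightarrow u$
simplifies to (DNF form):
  $u$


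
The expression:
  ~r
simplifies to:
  ~r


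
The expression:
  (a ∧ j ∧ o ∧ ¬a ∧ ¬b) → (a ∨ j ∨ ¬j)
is always true.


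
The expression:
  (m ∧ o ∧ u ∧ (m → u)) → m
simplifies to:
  True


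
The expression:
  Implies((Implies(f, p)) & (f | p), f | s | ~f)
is always true.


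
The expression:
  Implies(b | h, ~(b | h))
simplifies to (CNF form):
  ~b & ~h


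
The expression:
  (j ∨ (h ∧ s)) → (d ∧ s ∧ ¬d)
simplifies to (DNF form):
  (¬h ∧ ¬j) ∨ (¬j ∧ ¬s)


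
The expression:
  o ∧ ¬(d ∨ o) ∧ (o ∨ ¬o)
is never true.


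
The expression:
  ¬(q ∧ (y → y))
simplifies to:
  ¬q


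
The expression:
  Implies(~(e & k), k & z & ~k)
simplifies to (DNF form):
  e & k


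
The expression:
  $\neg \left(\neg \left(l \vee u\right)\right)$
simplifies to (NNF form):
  $l \vee u$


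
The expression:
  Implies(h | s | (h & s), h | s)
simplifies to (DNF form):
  True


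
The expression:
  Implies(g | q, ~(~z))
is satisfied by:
  {z: True, q: False, g: False}
  {z: True, g: True, q: False}
  {z: True, q: True, g: False}
  {z: True, g: True, q: True}
  {g: False, q: False, z: False}


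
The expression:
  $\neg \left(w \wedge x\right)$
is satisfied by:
  {w: False, x: False}
  {x: True, w: False}
  {w: True, x: False}


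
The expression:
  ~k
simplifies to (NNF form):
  ~k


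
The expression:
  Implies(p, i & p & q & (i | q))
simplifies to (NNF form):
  ~p | (i & q)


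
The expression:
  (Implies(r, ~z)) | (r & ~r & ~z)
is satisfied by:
  {z: False, r: False}
  {r: True, z: False}
  {z: True, r: False}


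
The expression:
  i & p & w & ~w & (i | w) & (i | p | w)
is never true.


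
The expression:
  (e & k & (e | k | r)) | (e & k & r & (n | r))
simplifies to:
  e & k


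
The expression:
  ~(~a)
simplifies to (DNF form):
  a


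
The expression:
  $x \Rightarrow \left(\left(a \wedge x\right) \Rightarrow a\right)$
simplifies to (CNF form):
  $\text{True}$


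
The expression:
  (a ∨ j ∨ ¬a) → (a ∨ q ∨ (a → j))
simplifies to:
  True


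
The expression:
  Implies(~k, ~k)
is always true.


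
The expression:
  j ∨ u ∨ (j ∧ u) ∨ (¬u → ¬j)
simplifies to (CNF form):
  True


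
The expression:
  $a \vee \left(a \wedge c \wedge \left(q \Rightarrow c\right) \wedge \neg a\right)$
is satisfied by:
  {a: True}


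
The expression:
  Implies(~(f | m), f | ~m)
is always true.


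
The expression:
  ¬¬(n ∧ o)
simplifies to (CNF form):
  n ∧ o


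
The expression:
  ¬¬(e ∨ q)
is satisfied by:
  {q: True, e: True}
  {q: True, e: False}
  {e: True, q: False}


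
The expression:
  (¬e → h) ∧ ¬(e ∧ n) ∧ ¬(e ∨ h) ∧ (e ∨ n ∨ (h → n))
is never true.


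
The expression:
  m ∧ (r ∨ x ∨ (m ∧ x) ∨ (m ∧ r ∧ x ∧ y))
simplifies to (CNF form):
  m ∧ (r ∨ x)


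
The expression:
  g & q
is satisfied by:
  {g: True, q: True}


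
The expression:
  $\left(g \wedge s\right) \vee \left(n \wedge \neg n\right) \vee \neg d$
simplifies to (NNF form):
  $\left(g \wedge s\right) \vee \neg d$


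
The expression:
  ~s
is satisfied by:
  {s: False}


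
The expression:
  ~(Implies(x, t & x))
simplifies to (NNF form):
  x & ~t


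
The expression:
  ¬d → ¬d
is always true.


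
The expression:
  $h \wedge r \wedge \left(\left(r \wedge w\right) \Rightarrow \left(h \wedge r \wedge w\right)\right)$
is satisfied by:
  {r: True, h: True}


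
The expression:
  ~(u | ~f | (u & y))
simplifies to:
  f & ~u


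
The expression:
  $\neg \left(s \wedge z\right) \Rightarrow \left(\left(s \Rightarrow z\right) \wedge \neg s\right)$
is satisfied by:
  {z: True, s: False}
  {s: False, z: False}
  {s: True, z: True}


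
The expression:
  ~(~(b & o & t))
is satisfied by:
  {t: True, b: True, o: True}


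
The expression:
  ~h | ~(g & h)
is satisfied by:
  {h: False, g: False}
  {g: True, h: False}
  {h: True, g: False}


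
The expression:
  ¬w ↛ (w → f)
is never true.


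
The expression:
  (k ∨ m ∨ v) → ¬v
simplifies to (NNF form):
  ¬v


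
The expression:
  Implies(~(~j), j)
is always true.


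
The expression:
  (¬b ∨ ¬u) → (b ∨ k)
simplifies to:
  b ∨ k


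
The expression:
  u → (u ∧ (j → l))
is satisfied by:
  {l: True, u: False, j: False}
  {u: False, j: False, l: False}
  {j: True, l: True, u: False}
  {j: True, u: False, l: False}
  {l: True, u: True, j: False}
  {u: True, l: False, j: False}
  {j: True, u: True, l: True}


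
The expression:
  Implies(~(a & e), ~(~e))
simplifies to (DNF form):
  e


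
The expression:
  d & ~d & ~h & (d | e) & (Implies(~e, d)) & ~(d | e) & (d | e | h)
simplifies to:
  False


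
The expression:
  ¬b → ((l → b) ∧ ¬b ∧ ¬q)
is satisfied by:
  {b: True, l: False, q: False}
  {b: True, q: True, l: False}
  {b: True, l: True, q: False}
  {b: True, q: True, l: True}
  {q: False, l: False, b: False}


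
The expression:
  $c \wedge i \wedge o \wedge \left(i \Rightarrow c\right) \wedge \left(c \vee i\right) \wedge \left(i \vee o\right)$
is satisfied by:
  {c: True, i: True, o: True}


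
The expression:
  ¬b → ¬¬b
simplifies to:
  b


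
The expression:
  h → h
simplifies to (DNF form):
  True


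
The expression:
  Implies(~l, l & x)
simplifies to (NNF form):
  l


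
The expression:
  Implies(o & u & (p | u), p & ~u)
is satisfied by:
  {u: False, o: False}
  {o: True, u: False}
  {u: True, o: False}


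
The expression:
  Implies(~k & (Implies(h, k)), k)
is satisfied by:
  {k: True, h: True}
  {k: True, h: False}
  {h: True, k: False}


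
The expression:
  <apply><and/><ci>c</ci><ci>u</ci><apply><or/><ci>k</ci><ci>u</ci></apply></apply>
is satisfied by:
  {c: True, u: True}


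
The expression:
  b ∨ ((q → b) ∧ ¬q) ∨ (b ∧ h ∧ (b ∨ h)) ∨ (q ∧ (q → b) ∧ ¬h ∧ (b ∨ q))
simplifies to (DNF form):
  b ∨ ¬q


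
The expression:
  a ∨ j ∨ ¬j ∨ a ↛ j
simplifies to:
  True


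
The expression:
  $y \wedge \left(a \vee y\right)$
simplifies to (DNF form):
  $y$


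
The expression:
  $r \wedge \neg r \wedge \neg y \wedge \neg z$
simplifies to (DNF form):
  $\text{False}$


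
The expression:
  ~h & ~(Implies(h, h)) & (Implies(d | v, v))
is never true.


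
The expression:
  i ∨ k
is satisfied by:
  {i: True, k: True}
  {i: True, k: False}
  {k: True, i: False}


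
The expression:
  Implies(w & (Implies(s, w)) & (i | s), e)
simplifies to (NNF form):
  e | ~w | (~i & ~s)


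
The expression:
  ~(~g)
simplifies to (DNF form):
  g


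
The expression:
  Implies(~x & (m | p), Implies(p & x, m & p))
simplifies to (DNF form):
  True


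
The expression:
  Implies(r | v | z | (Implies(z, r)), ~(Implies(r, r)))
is never true.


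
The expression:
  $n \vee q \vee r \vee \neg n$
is always true.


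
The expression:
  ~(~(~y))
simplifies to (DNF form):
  ~y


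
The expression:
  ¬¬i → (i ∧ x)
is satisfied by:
  {x: True, i: False}
  {i: False, x: False}
  {i: True, x: True}


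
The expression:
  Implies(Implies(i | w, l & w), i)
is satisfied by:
  {i: True, w: True, l: False}
  {i: True, l: False, w: False}
  {i: True, w: True, l: True}
  {i: True, l: True, w: False}
  {w: True, l: False, i: False}


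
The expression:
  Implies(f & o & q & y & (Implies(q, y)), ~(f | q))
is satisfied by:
  {o: False, q: False, y: False, f: False}
  {f: True, o: False, q: False, y: False}
  {y: True, o: False, q: False, f: False}
  {f: True, y: True, o: False, q: False}
  {q: True, f: False, o: False, y: False}
  {f: True, q: True, o: False, y: False}
  {y: True, q: True, f: False, o: False}
  {f: True, y: True, q: True, o: False}
  {o: True, y: False, q: False, f: False}
  {f: True, o: True, y: False, q: False}
  {y: True, o: True, f: False, q: False}
  {f: True, y: True, o: True, q: False}
  {q: True, o: True, y: False, f: False}
  {f: True, q: True, o: True, y: False}
  {y: True, q: True, o: True, f: False}


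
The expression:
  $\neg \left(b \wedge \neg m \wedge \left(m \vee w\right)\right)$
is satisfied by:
  {m: True, w: False, b: False}
  {w: False, b: False, m: False}
  {b: True, m: True, w: False}
  {b: True, w: False, m: False}
  {m: True, w: True, b: False}
  {w: True, m: False, b: False}
  {b: True, w: True, m: True}


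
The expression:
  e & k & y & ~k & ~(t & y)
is never true.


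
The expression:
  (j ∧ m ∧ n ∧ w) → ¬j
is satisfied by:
  {w: False, m: False, n: False, j: False}
  {j: True, w: False, m: False, n: False}
  {n: True, w: False, m: False, j: False}
  {j: True, n: True, w: False, m: False}
  {m: True, j: False, w: False, n: False}
  {j: True, m: True, w: False, n: False}
  {n: True, m: True, j: False, w: False}
  {j: True, n: True, m: True, w: False}
  {w: True, n: False, m: False, j: False}
  {j: True, w: True, n: False, m: False}
  {n: True, w: True, j: False, m: False}
  {j: True, n: True, w: True, m: False}
  {m: True, w: True, n: False, j: False}
  {j: True, m: True, w: True, n: False}
  {n: True, m: True, w: True, j: False}


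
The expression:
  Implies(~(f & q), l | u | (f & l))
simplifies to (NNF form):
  l | u | (f & q)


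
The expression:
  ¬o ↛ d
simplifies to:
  d ∨ ¬o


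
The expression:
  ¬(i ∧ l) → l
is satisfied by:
  {l: True}


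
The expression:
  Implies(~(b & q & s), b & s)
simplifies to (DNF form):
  b & s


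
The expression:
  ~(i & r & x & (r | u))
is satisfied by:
  {x: False, i: False, r: False}
  {r: True, x: False, i: False}
  {i: True, x: False, r: False}
  {r: True, i: True, x: False}
  {x: True, r: False, i: False}
  {r: True, x: True, i: False}
  {i: True, x: True, r: False}


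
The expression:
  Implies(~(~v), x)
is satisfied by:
  {x: True, v: False}
  {v: False, x: False}
  {v: True, x: True}


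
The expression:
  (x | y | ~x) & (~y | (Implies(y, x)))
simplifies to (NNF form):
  x | ~y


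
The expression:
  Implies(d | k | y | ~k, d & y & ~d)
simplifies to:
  False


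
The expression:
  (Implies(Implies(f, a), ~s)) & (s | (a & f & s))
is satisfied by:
  {s: True, f: True, a: False}


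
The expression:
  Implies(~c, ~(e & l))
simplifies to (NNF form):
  c | ~e | ~l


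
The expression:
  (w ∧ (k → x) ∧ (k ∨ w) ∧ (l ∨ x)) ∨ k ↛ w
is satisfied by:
  {x: True, l: True, w: True, k: True}
  {x: True, w: True, k: True, l: False}
  {x: True, l: True, w: True, k: False}
  {x: True, w: True, k: False, l: False}
  {w: True, l: True, k: False, x: False}
  {l: True, x: True, k: True, w: False}
  {x: True, k: True, w: False, l: False}
  {l: True, k: True, w: False, x: False}
  {k: True, l: False, w: False, x: False}


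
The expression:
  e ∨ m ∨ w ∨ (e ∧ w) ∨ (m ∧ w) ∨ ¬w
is always true.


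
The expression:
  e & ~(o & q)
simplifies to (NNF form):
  e & (~o | ~q)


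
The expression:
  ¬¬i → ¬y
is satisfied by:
  {y: False, i: False}
  {i: True, y: False}
  {y: True, i: False}


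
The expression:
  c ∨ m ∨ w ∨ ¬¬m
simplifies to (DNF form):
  c ∨ m ∨ w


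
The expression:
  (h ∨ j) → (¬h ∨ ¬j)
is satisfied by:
  {h: False, j: False}
  {j: True, h: False}
  {h: True, j: False}


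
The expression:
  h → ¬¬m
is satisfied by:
  {m: True, h: False}
  {h: False, m: False}
  {h: True, m: True}


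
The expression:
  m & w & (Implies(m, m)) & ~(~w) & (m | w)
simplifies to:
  m & w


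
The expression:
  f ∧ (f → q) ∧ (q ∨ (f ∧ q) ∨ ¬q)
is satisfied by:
  {f: True, q: True}


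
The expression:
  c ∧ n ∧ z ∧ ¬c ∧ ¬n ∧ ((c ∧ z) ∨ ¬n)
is never true.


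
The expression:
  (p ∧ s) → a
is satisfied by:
  {a: True, s: False, p: False}
  {s: False, p: False, a: False}
  {a: True, p: True, s: False}
  {p: True, s: False, a: False}
  {a: True, s: True, p: False}
  {s: True, a: False, p: False}
  {a: True, p: True, s: True}


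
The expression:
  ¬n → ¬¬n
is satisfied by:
  {n: True}


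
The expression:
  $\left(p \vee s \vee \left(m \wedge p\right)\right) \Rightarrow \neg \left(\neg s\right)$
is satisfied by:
  {s: True, p: False}
  {p: False, s: False}
  {p: True, s: True}


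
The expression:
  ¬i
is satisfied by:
  {i: False}


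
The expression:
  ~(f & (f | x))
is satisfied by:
  {f: False}


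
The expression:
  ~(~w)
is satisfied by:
  {w: True}


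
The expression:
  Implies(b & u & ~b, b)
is always true.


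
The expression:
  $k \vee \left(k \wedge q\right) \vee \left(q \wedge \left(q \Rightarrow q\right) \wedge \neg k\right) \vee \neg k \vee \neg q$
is always true.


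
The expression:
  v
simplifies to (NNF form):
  v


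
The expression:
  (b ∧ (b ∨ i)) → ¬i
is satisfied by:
  {b: False, i: False}
  {i: True, b: False}
  {b: True, i: False}


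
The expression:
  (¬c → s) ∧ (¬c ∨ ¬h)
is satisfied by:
  {s: True, h: False, c: False}
  {c: True, s: True, h: False}
  {c: True, h: False, s: False}
  {s: True, h: True, c: False}


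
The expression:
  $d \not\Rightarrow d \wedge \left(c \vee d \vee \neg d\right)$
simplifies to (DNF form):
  $\text{False}$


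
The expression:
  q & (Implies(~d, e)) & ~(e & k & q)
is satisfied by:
  {d: True, q: True, k: False, e: False}
  {e: True, d: True, q: True, k: False}
  {e: True, q: True, d: False, k: False}
  {k: True, d: True, q: True, e: False}


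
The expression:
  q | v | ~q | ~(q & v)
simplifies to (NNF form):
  True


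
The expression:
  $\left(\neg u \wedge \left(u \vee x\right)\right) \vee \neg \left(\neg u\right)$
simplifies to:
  $u \vee x$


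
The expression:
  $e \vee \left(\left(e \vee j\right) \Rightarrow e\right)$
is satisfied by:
  {e: True, j: False}
  {j: False, e: False}
  {j: True, e: True}


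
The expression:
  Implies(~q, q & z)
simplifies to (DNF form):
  q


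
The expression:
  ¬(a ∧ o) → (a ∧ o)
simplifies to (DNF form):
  a ∧ o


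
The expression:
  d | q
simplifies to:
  d | q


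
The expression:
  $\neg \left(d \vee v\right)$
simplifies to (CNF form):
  $\neg d \wedge \neg v$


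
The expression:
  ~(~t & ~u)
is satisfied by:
  {t: True, u: True}
  {t: True, u: False}
  {u: True, t: False}


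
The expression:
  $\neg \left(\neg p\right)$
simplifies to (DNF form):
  $p$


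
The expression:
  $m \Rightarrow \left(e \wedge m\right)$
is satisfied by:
  {e: True, m: False}
  {m: False, e: False}
  {m: True, e: True}


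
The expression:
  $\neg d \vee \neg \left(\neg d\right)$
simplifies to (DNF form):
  $\text{True}$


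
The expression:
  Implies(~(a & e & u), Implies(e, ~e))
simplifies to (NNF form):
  ~e | (a & u)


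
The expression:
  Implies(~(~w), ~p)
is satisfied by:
  {p: False, w: False}
  {w: True, p: False}
  {p: True, w: False}


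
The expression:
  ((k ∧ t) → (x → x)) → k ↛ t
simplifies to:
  k ∧ ¬t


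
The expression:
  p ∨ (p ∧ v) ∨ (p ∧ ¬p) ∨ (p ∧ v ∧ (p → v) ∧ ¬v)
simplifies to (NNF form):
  p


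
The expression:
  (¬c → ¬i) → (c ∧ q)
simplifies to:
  (c ∧ q) ∨ (i ∧ ¬c)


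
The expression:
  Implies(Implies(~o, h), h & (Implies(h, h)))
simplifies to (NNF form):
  h | ~o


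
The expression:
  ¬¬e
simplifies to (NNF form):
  e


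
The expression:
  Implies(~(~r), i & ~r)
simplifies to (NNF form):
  ~r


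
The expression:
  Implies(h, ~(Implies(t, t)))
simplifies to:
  ~h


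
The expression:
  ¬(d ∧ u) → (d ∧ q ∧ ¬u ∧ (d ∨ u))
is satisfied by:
  {q: True, u: True, d: True}
  {q: True, d: True, u: False}
  {u: True, d: True, q: False}


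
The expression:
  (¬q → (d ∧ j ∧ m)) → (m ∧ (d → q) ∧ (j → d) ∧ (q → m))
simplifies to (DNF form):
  (m ∧ ¬j) ∨ (¬d ∧ ¬q) ∨ (¬m ∧ ¬q) ∨ (d ∧ m ∧ q)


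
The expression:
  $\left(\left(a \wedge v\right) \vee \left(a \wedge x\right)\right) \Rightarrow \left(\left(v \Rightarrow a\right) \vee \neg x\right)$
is always true.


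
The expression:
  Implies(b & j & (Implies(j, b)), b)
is always true.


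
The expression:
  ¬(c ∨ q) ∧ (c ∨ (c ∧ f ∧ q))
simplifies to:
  False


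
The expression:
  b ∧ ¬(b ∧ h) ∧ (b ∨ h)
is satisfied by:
  {b: True, h: False}


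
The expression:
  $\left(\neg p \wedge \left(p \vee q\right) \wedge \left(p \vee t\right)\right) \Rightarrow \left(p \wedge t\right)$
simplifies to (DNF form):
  $p \vee \neg q \vee \neg t$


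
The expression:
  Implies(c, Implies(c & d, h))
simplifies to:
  h | ~c | ~d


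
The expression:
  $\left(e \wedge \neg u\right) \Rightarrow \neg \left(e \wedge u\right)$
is always true.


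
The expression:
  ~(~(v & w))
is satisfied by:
  {w: True, v: True}


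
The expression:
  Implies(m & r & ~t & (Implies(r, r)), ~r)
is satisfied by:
  {t: True, m: False, r: False}
  {m: False, r: False, t: False}
  {r: True, t: True, m: False}
  {r: True, m: False, t: False}
  {t: True, m: True, r: False}
  {m: True, t: False, r: False}
  {r: True, m: True, t: True}


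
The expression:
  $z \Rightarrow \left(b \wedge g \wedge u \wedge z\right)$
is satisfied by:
  {g: True, u: True, b: True, z: False}
  {g: True, u: True, b: False, z: False}
  {g: True, b: True, u: False, z: False}
  {g: True, b: False, u: False, z: False}
  {u: True, b: True, g: False, z: False}
  {u: True, b: False, g: False, z: False}
  {b: True, g: False, u: False, z: False}
  {b: False, g: False, u: False, z: False}
  {z: True, g: True, u: True, b: True}


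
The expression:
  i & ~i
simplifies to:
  False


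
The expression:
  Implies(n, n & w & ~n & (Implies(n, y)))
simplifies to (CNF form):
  ~n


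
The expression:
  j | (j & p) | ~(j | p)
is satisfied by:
  {j: True, p: False}
  {p: False, j: False}
  {p: True, j: True}


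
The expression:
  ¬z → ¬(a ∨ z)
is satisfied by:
  {z: True, a: False}
  {a: False, z: False}
  {a: True, z: True}


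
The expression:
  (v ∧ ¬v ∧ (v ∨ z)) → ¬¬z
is always true.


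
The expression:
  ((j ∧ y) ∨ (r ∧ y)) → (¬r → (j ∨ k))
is always true.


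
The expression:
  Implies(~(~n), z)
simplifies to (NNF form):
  z | ~n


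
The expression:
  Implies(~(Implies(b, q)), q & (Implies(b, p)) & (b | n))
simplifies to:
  q | ~b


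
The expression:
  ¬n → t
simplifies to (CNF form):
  n ∨ t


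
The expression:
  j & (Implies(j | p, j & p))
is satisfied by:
  {p: True, j: True}


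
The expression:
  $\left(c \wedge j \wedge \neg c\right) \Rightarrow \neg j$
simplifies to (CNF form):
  $\text{True}$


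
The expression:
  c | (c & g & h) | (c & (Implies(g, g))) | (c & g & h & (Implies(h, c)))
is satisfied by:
  {c: True}


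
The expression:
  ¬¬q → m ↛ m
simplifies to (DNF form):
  ¬q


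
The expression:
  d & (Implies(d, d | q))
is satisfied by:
  {d: True}


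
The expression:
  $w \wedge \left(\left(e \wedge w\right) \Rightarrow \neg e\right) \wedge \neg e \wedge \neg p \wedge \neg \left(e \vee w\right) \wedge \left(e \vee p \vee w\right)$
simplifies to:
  $\text{False}$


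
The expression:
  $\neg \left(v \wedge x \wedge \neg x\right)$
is always true.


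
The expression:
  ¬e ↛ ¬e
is never true.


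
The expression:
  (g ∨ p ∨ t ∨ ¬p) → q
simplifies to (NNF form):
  q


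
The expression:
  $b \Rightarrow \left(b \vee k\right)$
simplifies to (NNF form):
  $\text{True}$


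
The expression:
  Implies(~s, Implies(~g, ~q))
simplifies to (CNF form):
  g | s | ~q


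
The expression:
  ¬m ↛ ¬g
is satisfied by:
  {g: True, m: False}


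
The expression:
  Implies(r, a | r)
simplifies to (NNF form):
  True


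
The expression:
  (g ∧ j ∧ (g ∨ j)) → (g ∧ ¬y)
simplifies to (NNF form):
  ¬g ∨ ¬j ∨ ¬y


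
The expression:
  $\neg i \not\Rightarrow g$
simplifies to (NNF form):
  $\neg g \wedge \neg i$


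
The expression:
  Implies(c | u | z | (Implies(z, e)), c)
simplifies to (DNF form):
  c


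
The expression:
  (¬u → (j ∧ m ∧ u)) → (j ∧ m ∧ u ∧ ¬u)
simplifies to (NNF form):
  ¬u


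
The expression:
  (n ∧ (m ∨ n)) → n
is always true.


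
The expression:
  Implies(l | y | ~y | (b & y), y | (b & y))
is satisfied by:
  {y: True}


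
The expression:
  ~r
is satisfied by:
  {r: False}


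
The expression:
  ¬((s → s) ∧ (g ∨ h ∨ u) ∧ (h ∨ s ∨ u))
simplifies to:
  ¬h ∧ ¬u ∧ (¬g ∨ ¬s)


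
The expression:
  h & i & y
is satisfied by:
  {h: True, i: True, y: True}


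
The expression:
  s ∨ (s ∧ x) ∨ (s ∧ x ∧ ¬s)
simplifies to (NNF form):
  s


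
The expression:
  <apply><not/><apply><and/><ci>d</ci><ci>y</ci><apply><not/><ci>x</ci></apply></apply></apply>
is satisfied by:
  {x: True, d: False, y: False}
  {d: False, y: False, x: False}
  {x: True, y: True, d: False}
  {y: True, d: False, x: False}
  {x: True, d: True, y: False}
  {d: True, x: False, y: False}
  {x: True, y: True, d: True}


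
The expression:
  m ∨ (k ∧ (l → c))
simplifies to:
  m ∨ (c ∧ k) ∨ (k ∧ ¬l)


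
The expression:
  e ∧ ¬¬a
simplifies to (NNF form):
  a ∧ e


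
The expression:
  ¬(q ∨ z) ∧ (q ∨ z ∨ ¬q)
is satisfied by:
  {q: False, z: False}


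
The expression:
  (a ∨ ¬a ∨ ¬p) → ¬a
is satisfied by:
  {a: False}


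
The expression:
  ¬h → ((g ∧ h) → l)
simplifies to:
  True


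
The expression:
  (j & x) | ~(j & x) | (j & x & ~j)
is always true.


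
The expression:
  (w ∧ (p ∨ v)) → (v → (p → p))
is always true.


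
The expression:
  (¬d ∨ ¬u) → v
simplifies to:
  v ∨ (d ∧ u)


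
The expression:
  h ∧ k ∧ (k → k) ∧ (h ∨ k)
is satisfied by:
  {h: True, k: True}


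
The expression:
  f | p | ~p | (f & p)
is always true.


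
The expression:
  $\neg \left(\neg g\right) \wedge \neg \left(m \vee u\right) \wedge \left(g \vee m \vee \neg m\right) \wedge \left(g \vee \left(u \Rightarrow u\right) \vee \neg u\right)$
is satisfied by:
  {g: True, u: False, m: False}


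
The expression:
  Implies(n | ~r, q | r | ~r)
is always true.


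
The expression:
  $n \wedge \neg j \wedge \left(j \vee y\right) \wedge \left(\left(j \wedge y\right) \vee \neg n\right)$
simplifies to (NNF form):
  $\text{False}$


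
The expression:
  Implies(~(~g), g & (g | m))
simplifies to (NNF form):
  True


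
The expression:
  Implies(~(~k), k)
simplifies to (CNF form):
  True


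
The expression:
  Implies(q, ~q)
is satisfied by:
  {q: False}


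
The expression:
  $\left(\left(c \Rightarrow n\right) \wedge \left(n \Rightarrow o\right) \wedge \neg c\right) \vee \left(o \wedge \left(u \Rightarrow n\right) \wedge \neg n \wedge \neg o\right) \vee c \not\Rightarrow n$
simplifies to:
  $\left(o \wedge \neg c\right) \vee \neg n$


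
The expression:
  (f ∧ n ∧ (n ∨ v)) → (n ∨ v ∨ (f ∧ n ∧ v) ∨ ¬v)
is always true.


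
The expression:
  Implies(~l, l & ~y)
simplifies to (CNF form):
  l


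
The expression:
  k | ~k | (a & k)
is always true.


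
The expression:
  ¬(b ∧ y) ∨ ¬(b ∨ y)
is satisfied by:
  {y: False, b: False}
  {b: True, y: False}
  {y: True, b: False}


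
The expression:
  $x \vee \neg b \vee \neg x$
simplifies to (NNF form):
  $\text{True}$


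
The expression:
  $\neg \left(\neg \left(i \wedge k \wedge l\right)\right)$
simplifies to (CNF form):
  $i \wedge k \wedge l$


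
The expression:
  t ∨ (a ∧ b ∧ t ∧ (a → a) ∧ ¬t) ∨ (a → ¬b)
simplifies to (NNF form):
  t ∨ ¬a ∨ ¬b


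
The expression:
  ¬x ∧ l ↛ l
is never true.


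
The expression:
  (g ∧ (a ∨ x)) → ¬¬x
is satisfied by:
  {x: True, g: False, a: False}
  {g: False, a: False, x: False}
  {x: True, a: True, g: False}
  {a: True, g: False, x: False}
  {x: True, g: True, a: False}
  {g: True, x: False, a: False}
  {x: True, a: True, g: True}


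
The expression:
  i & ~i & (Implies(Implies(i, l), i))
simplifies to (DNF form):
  False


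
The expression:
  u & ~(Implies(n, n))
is never true.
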